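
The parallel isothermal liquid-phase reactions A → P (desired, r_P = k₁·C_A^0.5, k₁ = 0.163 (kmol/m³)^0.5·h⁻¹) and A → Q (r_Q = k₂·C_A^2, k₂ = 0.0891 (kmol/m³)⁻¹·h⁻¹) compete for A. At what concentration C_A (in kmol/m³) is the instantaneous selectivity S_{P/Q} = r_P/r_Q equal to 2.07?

0.921 kmol/m³

S_{P/Q} = (k₁/k₂)·C_A^-1.5 ⇒ C_A = (S·k₂/k₁)^(1/(-1.5)).
= (2.07×0.0891/0.163)^(-0.6667) = (1.132)^(-0.6667) = 0.921 kmol/m³.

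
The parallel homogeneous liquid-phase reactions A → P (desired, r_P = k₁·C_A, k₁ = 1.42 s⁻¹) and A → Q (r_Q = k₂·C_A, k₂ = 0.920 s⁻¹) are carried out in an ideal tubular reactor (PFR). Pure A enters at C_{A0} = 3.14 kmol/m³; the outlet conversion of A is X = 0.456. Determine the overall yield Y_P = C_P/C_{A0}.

C_A = C_{A0}(1−X) = 1.708 kmol/m³.
Both paths are first order in A, so the instantaneous fraction to P is constant: dC_P/d(−C_A) = k₁/(k₁+k₂) = 0.6068.
C_P = 0.6068·(C_{A0}−C_A) = 0.6068×1.432 = 0.869 kmol/m³.
Y_P = C_P/C_{A0} = 0.8689/3.14 = 0.277.

0.277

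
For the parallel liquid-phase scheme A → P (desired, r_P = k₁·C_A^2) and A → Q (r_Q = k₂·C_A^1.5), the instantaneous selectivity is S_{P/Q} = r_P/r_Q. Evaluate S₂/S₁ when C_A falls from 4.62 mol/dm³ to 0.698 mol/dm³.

S_{P/Q} = (k₁/k₂)·C_A^0.5, so S₂/S₁ = (C_{A,2}/C_{A,1})^0.5.
= (0.698/4.62)^0.5 = (0.1511)^0.5 = 0.389.
Selectivity toward P falls as C_A falls — high-concentration operation is favoured.

0.389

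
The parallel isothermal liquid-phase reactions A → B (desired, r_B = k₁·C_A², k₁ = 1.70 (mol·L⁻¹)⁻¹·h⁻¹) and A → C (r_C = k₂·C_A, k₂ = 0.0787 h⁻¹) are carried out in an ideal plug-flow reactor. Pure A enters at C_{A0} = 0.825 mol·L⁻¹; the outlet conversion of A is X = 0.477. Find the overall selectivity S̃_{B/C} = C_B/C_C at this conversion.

C_A = C_{A0}(1−X) = 0.4315 mol·L⁻¹.
Along a PFR/batch, dC_C/dC_A = −r_C/(r_B+r_C) = −k₂/(k₂+k₁·C_A).
Integrating from C_{A0} to C_A: C_C = (0.0787/1.70)·ln[(0.0787+1.70·0.825)/(0.0787+1.70·0.431)] = 0.04629·ln(1.481/0.8122) = 0.02782 mol·L⁻¹.
Then C_B = (C_{A0}−C_A) − C_C = 0.3935 − 0.02782 = 0.3657 mol·L⁻¹.
S̃_{B/C} = C_B/C_C = 0.3657/0.02782 = 13.1.

13.1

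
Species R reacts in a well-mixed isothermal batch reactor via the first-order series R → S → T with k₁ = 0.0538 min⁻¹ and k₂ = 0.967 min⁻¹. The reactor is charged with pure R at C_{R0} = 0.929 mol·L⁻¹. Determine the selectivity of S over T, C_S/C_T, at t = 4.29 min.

Solving the coupled first-order balances gives C_S(t) = [k₁/(k₂−k₁)]·C_{R0}·(e^(−k₁t) − e^(−k₂t)).
e^(−k₁t) = e^(−0.0538×4.29) = e^(−0.2308) = 0.7939; e^(−k₂t) = e^(−4.148) = 0.01579.
C_S = 0.0538×0.929/(0.967−0.0538) × (0.7939−0.01579) = 0.05473×0.7781 = 0.04259 mol·L⁻¹.
C_R = C_{R0}e^(−k₁t) = 0.7375 mol·L⁻¹, so C_T = C_{R0}−C_R−C_S = 0.1489 mol·L⁻¹; C_S/C_T = 0.286.

0.286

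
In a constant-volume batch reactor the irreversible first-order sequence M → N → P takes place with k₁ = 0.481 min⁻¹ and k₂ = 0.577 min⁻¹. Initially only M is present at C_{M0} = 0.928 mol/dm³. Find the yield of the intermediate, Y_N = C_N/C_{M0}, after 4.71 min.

0.189

Solving the coupled first-order balances gives C_N(t) = [k₁/(k₂−k₁)]·C_{M0}·(e^(−k₁t) − e^(−k₂t)).
e^(−k₁t) = e^(−0.481×4.71) = e^(−2.266) = 0.1038; e^(−k₂t) = e^(−2.718) = 0.06603.
C_N = 0.481×0.928/(0.577−0.481) × (0.1038−0.06603) = 4.650×0.03775 = 0.1755 mol/dm³.
Y_N = C_N/C_{M0} = 0.1755/0.928 = 0.189.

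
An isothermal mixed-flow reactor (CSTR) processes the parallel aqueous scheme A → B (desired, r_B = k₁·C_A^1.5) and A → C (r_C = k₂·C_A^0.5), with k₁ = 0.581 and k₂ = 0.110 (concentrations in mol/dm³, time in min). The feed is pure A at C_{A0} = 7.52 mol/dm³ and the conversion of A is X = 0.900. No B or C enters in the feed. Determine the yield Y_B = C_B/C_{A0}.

Exit C_A = C_{A0}(1−X) = 7.52×0.100 = 0.7520 mol/dm³.
In a CSTR the entire volume is at exit conditions, so r_B = 0.581×0.7520^1.5 = 0.3789 and r_C = 0.110×0.7520^0.5 = 0.09539.
Fraction of consumed A going to B: r_B/(r_B+r_C) = 0.7989.
C_B = 0.7989·C_{A0}·X = 0.7989×7.52×0.900 = 5.41 mol/dm³; Y_B = C_B/C_{A0} = 0.719.

0.719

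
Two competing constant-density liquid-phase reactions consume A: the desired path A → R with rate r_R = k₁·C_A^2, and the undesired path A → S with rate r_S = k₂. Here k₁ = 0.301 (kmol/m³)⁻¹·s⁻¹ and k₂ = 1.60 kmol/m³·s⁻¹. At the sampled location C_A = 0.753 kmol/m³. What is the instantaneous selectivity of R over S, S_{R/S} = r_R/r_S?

0.107

S_{R/S} = r_R/r_S = (k₁·C_A^2)/(k₂) = (k₁/k₂)·C_A^2.
= (0.301×0.7530^2) / (1.60) = 0.1707/1.600 = 0.107.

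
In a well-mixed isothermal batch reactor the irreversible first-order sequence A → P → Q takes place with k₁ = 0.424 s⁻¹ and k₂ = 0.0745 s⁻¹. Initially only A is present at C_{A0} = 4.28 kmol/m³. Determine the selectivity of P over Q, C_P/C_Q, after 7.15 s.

2.19

Solving the coupled first-order balances gives C_P(t) = [k₁/(k₂−k₁)]·C_{A0}·(e^(−k₁t) − e^(−k₂t)).
e^(−k₁t) = e^(−0.424×7.15) = e^(−3.032) = 0.04824; e^(−k₂t) = e^(−0.5327) = 0.5870.
C_P = 0.424×4.28/(0.0745−0.424) × (0.04824−0.5870) = (-5.192)×(-0.5388) = 2.798 kmol/m³.
C_A = C_{A0}e^(−k₁t) = 0.2065 kmol/m³, so C_Q = C_{A0}−C_A−C_P = 1.276 kmol/m³; C_P/C_Q = 2.19.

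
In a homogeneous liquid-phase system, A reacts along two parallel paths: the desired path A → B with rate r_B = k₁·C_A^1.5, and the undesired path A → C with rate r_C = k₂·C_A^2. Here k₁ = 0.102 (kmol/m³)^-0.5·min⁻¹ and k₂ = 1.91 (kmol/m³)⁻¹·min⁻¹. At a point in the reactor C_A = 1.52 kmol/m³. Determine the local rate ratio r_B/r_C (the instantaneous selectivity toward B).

0.0433

S_{B/C} = r_B/r_C = (k₁·C_A^1.5)/(k₂·C_A^2) = (k₁/k₂)·C_A^-0.5.
= (0.102×1.520^1.5) / (1.91×1.520^2) = 0.1911/4.413 = 0.0433.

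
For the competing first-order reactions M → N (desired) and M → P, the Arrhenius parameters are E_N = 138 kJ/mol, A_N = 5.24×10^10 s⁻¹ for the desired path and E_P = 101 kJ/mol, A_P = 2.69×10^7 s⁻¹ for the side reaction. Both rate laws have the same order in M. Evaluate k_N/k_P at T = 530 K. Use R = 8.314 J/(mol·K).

0.439

k_N/k_P = (A_N/A_P)·exp[−(E_N−E_P)/(RT)] = (A_N/A_P)·exp[(E_P−E_N)/(RT)].
(E_P−E_N)/(RT) = (101−138)×10³/(8.314×530) = -37000/4406 = -8.397.
k_N/k_P = (5.24×10^10/2.69×10^7)·exp(-8.397) = 1948 × 2.256×10^-4 = 0.439.
Since E_N > E_P, raising the temperature improves selectivity toward N.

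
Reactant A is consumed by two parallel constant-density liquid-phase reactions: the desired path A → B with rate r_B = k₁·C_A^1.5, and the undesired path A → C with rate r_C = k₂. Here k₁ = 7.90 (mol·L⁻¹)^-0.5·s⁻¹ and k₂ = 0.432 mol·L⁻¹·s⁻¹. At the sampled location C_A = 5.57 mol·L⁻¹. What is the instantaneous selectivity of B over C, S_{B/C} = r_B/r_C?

S_{B/C} = r_B/r_C = (k₁·C_A^1.5)/(k₂) = (k₁/k₂)·C_A^1.5.
= (7.90×5.570^1.5) / (0.432) = 103.9/0.4320 = 240.

240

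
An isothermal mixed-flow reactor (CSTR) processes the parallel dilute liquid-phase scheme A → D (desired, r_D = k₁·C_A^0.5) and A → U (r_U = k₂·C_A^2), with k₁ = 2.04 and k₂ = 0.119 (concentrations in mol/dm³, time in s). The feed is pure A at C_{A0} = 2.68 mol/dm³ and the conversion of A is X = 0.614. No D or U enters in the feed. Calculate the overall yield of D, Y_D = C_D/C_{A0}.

0.578

Exit C_A = C_{A0}(1−X) = 2.68×0.386 = 1.034 mol/dm³.
A CSTR operates uniformly at the exit composition, giving r_D = 2.075 and r_U = 0.1273 (each k·C_A^n at C_A = 1.034).
Fraction of consumed A going to D: r_D/(r_D+r_U) = 0.9422.
C_D = 0.9422·C_{A0}·X = 0.9422×2.68×0.614 = 1.55 mol/dm³; Y_D = C_D/C_{A0} = 0.578.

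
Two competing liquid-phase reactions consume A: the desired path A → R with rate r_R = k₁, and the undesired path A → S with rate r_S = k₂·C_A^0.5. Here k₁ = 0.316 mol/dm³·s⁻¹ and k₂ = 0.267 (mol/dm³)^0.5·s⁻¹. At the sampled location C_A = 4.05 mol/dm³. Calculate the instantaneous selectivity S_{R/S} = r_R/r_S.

0.588

S_{R/S} = r_R/r_S = (k₁)/(k₂·C_A^0.5) = (k₁/k₂)·C_A^-0.5.
= (0.316) / (0.267×4.050^0.5) = 0.3160/0.5373 = 0.588.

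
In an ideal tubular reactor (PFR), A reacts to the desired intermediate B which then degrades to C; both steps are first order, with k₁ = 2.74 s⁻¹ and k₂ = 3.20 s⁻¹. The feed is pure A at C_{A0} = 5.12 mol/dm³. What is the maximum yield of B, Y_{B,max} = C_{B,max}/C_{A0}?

Evaluating C_B at τ_opt = ln(k₂/k₁)/(k₂−k₁) gives C_{B,max}/C_{A0} = (k₁/k₂)^[k₂/(k₂−k₁)].
= (2.74/3.20)^(3.20/(3.20−2.74)) = (0.8563)^(6.957) = 0.3397.

0.340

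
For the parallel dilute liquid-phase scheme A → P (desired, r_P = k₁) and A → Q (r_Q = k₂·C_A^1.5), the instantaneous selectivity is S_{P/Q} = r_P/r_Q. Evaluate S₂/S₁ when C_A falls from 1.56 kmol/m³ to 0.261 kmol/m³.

S_{P/Q} = (k₁/k₂)·C_A^-1.5, so S₂/S₁ = (C_{A,2}/C_{A,1})^-1.5.
= (0.261/1.56)^(-1.5) = (0.1673)^(-1.5) = 14.6.

14.6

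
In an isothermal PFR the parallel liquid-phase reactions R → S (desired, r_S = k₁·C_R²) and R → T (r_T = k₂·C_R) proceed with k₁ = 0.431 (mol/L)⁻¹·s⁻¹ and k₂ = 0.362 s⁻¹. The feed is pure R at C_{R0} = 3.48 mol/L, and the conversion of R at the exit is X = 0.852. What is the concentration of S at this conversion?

1.99 mol/L

C_R = C_{R0}(1−X) = 0.5150 mol/L.
Along a PFR/batch, dC_T/dC_R = −r_T/(r_S+r_T) = −k₂/(k₂+k₁·C_R).
Integrating from C_{R0} to C_R: C_T = (0.362/0.431)·ln[(0.362+0.431·3.48)/(0.362+0.431·0.515)] = 0.8399·ln(1.862/0.5840) = 0.9738 mol/L.
Then C_S = (C_{R0}−C_R) − C_T = 2.965 − 0.9738 = 1.991 mol/L.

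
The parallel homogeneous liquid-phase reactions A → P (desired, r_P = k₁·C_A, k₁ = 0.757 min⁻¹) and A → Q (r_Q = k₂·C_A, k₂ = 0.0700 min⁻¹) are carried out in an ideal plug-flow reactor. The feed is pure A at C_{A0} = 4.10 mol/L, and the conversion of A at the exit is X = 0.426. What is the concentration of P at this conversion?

1.60 mol/L

C_A = C_{A0}(1−X) = 2.353 mol/L.
Both paths are first order in A, so the instantaneous fraction to P is constant: dC_P/d(−C_A) = k₁/(k₁+k₂) = 0.9154.
C_P = 0.9154·(C_{A0}−C_A) = 0.9154×1.747 = 1.60 mol/L.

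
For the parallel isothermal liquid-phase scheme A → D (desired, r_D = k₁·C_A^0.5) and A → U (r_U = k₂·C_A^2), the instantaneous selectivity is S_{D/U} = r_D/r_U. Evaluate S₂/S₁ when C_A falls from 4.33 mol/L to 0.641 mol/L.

S_{D/U} = (k₁/k₂)·C_A^-1.5, so S₂/S₁ = (C_{A,2}/C_{A,1})^-1.5.
= (0.641/4.33)^(-1.5) = (0.1480)^(-1.5) = 17.6.

17.6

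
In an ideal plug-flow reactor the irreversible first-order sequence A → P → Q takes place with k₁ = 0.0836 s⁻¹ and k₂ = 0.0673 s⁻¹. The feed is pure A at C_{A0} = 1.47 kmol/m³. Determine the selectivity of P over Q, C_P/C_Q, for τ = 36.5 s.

0.261

Solving the coupled first-order balances gives C_P(τ) = [k₁/(k₂−k₁)]·C_{A0}·(e^(−k₁τ) − e^(−k₂τ)).
e^(−k₁τ) = e^(−0.0836×36.5) = e^(−3.051) = 0.04729; e^(−k₂τ) = e^(−2.456) = 0.08574.
C_P = 0.0836×1.47/(0.0673−0.0836) × (0.04729−0.08574) = (-7.539)×(-0.03845) = 0.2899 kmol/m³.
C_A = C_{A0}e^(−k₁τ) = 0.06952 kmol/m³, so C_Q = C_{A0}−C_A−C_P = 1.111 kmol/m³; C_P/C_Q = 0.261.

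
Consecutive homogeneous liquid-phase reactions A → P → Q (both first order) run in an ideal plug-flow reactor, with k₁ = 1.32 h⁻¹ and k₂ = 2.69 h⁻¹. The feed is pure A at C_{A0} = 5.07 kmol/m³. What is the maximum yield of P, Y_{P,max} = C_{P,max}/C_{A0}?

0.247

For a first-order series the maximum intermediate yield is C_{P,max}/C_{A0} = (k₁/k₂)^[k₂/(k₂−k₁)].
= (1.32/2.69)^(2.69/(2.69−1.32)) = (0.4907)^(1.964) = 0.2471.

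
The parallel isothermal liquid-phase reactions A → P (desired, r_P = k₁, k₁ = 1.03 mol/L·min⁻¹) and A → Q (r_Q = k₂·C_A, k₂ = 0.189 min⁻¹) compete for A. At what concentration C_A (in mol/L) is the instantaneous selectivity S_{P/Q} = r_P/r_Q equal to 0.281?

S_{P/Q} = (k₁/k₂)·C_A⁻¹ ⇒ C_A = (S·k₂/k₁)^(-1).
= (0.281×0.189/1.03)^(-1) = (0.05156)^(-1) = 19.4 mol/L.

19.4 mol/L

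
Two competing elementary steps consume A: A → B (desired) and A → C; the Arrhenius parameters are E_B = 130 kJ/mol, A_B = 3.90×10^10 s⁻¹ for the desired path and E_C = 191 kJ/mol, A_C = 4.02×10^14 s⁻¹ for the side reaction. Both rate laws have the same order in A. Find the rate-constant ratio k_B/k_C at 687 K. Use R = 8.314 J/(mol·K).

4.22

Since both paths have the same order in A, the concentration cancels and S_{B/C} = k_B/k_C = (A_B/A_C)·exp[(E_C−E_B)/(RT)].
(E_C−E_B)/(RT) = (191−130)×10³/(8.314×687) = 61000/5712 = 10.68.
k_B/k_C = (3.90×10^10/4.02×10^14)·exp(10.68) = 9.701×10^-5 × 43469 = 4.22.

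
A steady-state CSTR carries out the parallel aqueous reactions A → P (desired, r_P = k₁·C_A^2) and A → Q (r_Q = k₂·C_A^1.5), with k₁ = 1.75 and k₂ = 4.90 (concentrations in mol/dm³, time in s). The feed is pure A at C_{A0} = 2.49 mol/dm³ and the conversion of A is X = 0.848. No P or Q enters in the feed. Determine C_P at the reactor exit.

Exit C_A = C_{A0}(1−X) = 2.49×0.152 = 0.3785 mol/dm³.
Rates in a CSTR are evaluated at the outlet concentration: r_P = 1.75×0.3785^2 = 0.2507, r_Q = 4.90×0.3785^1.5 = 1.141.
Fraction of consumed A going to P: r_P/(r_P+r_Q) = 0.1801.
C_P = 0.1801·C_{A0}·X = 0.1801×2.49×0.848 = 0.380 mol/dm³.

0.380 mol/dm³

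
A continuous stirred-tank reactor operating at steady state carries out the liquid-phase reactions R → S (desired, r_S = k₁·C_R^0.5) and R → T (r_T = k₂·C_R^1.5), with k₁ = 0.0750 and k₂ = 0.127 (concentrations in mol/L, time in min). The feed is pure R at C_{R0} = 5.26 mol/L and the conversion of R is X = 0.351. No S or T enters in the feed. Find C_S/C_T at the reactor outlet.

0.173

Exit C_R = C_{R0}(1−X) = 5.26×0.649 = 3.414 mol/L.
Rates in a CSTR are evaluated at the outlet concentration: r_S = 0.0750×3.414^0.5 = 0.1386, r_T = 0.127×3.414^1.5 = 0.8010.
Overall selectivity = C_S/C_T = r_Sτ/(r_Tτ) = r_S/r_T = 0.173.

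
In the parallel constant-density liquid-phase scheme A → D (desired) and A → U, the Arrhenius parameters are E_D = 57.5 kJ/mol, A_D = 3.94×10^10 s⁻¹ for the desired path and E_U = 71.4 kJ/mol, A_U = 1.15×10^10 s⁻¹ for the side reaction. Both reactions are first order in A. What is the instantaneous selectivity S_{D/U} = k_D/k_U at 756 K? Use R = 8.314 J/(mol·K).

31.3

With equal orders, S_{D/U} = k_D/k_U = (A_D/A_U)·exp[(E_U−E_D)/(RT)].
(E_U−E_D)/(RT) = (71.4−57.5)×10³/(8.314×756) = 13900/6285 = 2.211.
k_D/k_U = (3.94×10^10/1.15×10^10)·exp(2.211) = 3.426 × 9.129 = 31.3.
Since E_D < E_U, lowering the temperature improves selectivity toward D.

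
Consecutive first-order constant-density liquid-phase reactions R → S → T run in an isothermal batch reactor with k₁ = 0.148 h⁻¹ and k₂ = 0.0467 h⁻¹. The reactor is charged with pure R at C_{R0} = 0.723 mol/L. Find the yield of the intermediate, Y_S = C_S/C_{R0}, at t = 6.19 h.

The intermediate concentration in a first-order A→B→C sequence is C_S = k₁C_{R0}(e^(−k₁t) − e^(−k₂t))/(k₂−k₁).
e^(−k₁t) = e^(−0.148×6.19) = e^(−0.9161) = 0.4001; e^(−k₂t) = e^(−0.2891) = 0.7490.
C_S = 0.148×0.723/(0.0467−0.148) × (0.4001−0.7490) = (-1.056)×(-0.3489) = 0.3685 mol/L.
Y_S = C_S/C_{R0} = 0.3685/0.723 = 0.510.

0.510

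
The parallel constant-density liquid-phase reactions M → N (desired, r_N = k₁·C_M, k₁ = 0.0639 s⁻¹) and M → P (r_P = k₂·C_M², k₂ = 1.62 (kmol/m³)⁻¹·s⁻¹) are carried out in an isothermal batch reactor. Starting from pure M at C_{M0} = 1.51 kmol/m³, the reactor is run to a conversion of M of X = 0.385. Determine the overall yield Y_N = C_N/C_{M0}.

C_M = C_{M0}(1−X) = 0.9286 kmol/m³.
Along a PFR/batch, dC_N/dC_M = −r_N/(r_N+r_P) = −k₁/(k₁+k₂·C_M).
Integrating from C_{M0} to C_M: C_N = (0.0639/1.62)·ln[(0.0639+1.62·1.51)/(0.0639+1.62·0.929)] = 0.03944·ln(2.510/1.568) = 0.01855 kmol/m³.
Y_N = C_N/C_{M0} = 0.01855/1.51 = 0.0123.

0.0123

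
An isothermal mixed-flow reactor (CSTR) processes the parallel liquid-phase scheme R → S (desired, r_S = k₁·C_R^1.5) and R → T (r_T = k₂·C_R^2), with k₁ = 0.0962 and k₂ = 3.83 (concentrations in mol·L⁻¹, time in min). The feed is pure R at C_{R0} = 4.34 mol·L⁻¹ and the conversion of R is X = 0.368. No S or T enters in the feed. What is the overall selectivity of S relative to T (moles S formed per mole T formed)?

Exit C_R = C_{R0}(1−X) = 4.34×0.632 = 2.743 mol·L⁻¹.
In a CSTR the entire volume is at exit conditions, so r_S = 0.0962×2.743^1.5 = 0.4370 and r_T = 3.83×2.743^2 = 28.81.
Overall selectivity = C_S/C_T = r_Sτ/(r_Tτ) = r_S/r_T = 0.0152.

0.0152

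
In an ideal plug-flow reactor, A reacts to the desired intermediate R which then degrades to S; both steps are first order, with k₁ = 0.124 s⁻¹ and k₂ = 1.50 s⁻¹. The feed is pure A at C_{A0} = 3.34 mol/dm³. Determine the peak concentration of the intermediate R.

0.221 mol/dm³

At the optimum, C_{R,max}/C_{A0} = (k₁/k₂)^[k₂/(k₂−k₁)].
= (0.124/1.50)^(1.50/(1.50−0.124)) = (0.08267)^(1.090) = 0.06603.
C_{R,max} = 0.06603×3.34 = 0.221 mol/dm³.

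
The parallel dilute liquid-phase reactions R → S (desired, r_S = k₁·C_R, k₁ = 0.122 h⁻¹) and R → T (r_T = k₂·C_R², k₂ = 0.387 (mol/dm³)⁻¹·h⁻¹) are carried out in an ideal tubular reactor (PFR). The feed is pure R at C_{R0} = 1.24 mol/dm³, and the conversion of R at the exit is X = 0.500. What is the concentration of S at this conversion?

0.160 mol/dm³

C_R = C_{R0}(1−X) = 0.6200 mol/dm³.
Along a PFR/batch, dC_S/dC_R = −r_S/(r_S+r_T) = −k₁/(k₁+k₂·C_R).
Integrating from C_{R0} to C_R: C_S = (0.122/0.387)·ln[(0.122+0.387·1.24)/(0.122+0.387·0.620)] = 0.3152·ln(0.6019/0.3619) = 0.1603 mol/dm³.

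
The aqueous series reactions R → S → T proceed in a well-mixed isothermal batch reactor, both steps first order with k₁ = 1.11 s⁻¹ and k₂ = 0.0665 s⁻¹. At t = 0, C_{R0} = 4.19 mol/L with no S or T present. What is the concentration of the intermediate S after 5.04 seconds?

3.17 mol/L

Solving the coupled first-order balances gives C_S(t) = [k₁/(k₂−k₁)]·C_{R0}·(e^(−k₁t) − e^(−k₂t)).
e^(−k₁t) = e^(−1.11×5.04) = e^(−5.594) = 0.003719; e^(−k₂t) = e^(−0.3352) = 0.7152.
C_S = 1.11×4.19/(0.0665−1.11) × (0.003719−0.7152) = (-4.457)×(-0.7115) = 3.171 mol/L.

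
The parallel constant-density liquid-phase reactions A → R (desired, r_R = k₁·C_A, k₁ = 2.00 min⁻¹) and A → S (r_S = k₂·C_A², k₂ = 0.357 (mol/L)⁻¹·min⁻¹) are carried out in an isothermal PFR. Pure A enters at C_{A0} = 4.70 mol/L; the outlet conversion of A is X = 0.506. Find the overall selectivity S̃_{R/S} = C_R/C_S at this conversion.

C_A = C_{A0}(1−X) = 2.322 mol/L.
Along a PFR/batch, dC_R/dC_A = −r_R/(r_R+r_S) = −k₁/(k₁+k₂·C_A).
Integrating from C_{A0} to C_A: C_R = (2.00/0.357)·ln[(2.00+0.357·4.70)/(2.00+0.357·2.32)] = 5.602·ln(3.678/2.829) = 1.470 mol/L.
C_S = (C_{A0}−C_A)−C_R = 0.9078 mol/L; S̃_{R/S} = 1.470/0.9078 = 1.62.

1.62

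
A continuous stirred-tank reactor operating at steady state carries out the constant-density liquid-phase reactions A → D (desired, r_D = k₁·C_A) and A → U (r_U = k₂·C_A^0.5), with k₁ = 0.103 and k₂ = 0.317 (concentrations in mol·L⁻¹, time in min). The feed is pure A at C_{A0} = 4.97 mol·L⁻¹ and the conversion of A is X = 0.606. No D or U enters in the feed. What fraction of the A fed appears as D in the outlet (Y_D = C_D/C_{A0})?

Exit C_A = C_{A0}(1−X) = 4.97×0.394 = 1.958 mol·L⁻¹.
In a CSTR the entire volume is at exit conditions, so r_D = 0.103×1.958 = 0.2017 and r_U = 0.317×1.958^0.5 = 0.4436.
Fraction of consumed A going to D: r_D/(r_D+r_U) = 0.3126.
C_D = 0.3126·C_{A0}·X = 0.3126×4.97×0.606 = 0.941 mol·L⁻¹; Y_D = C_D/C_{A0} = 0.189.

0.189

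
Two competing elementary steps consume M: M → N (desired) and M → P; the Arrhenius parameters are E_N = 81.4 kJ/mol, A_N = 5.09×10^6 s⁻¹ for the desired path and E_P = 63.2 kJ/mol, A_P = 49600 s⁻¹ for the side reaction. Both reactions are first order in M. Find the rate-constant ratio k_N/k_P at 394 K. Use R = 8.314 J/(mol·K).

0.397

With equal orders, S_{N/P} = k_N/k_P = (A_N/A_P)·exp[(E_P−E_N)/(RT)].
(E_P−E_N)/(RT) = (63.2−81.4)×10³/(8.314×394) = -18200/3276 = -5.556.
k_N/k_P = (5.09×10^6/49600)·exp(-5.556) = 102.6 × 0.003864 = 0.397.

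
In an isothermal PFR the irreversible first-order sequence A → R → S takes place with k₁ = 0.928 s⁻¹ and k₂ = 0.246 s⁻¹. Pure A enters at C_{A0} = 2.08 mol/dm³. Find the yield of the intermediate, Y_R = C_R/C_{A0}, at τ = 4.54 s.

0.425

Solving the coupled first-order balances gives C_R(τ) = [k₁/(k₂−k₁)]·C_{A0}·(e^(−k₁τ) − e^(−k₂τ)).
e^(−k₁τ) = e^(−0.928×4.54) = e^(−4.213) = 0.01480; e^(−k₂τ) = e^(−1.117) = 0.3273.
C_R = 0.928×2.08/(0.246−0.928) × (0.01480−0.3273) = (-2.830)×(-0.3125) = 0.8845 mol/dm³.
Y_R = C_R/C_{A0} = 0.8845/2.08 = 0.425.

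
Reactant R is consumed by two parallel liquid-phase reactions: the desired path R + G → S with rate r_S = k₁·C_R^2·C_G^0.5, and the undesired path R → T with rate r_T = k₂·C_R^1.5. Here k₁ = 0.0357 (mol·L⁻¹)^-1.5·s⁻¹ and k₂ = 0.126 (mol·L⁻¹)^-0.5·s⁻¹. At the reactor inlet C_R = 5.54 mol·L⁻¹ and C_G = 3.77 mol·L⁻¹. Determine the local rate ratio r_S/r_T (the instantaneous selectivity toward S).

S_{S/T} = r_S/r_T = (k₁·C_R^2·C_G^0.5)/(k₂·C_R^1.5) = (k₁/k₂)·C_R^0.5·C_G^0.5.
= (0.0357×5.540^2×3.770^0.5) / (0.126×5.540^1.5) = 2.127/1.643 = 1.29.

1.29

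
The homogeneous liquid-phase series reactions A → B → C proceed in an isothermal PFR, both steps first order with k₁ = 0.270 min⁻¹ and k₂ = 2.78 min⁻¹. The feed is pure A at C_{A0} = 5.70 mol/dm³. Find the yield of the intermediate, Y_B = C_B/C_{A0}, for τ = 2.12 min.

For first-order series with pure A initially, C_B(τ) = k₁C_{A0}/(k₂−k₁)·(e^(−k₁τ) − e^(−k₂τ)).
e^(−k₁τ) = e^(−0.270×2.12) = e^(−0.5724) = 0.5642; e^(−k₂τ) = e^(−5.894) = 0.002757.
C_B = 0.270×5.70/(2.78−0.270) × (0.5642−0.002757) = 0.6131×0.5614 = 0.3442 mol/dm³.
Y_B = C_B/C_{A0} = 0.3442/5.70 = 0.0604.

0.0604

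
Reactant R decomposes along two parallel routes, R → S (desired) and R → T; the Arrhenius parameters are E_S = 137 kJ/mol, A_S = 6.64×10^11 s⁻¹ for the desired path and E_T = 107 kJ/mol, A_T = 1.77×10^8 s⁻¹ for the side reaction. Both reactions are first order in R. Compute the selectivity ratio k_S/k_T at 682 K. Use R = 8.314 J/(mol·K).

18.9

k_S/k_T = (A_S/A_T)·exp[−(E_S−E_T)/(RT)] = (A_S/A_T)·exp[(E_T−E_S)/(RT)].
(E_T−E_S)/(RT) = (107−137)×10³/(8.314×682) = -30000/5670 = -5.291.
k_S/k_T = (6.64×10^11/1.77×10^8)·exp(-5.291) = 3751 × 0.005037 = 18.9.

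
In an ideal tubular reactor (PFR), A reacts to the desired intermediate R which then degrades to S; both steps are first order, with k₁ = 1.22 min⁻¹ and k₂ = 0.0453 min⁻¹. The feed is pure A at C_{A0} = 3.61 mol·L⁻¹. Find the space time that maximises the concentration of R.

Setting dC_R/dτ = 0 gives τ_opt = ln(k₂/k₁)/(k₂−k₁).
= ln(0.0453/1.22)/(0.0453−1.22) = ln(0.03713)/-1.175 = -3.293/-1.175 = 2.80 min.

2.80 min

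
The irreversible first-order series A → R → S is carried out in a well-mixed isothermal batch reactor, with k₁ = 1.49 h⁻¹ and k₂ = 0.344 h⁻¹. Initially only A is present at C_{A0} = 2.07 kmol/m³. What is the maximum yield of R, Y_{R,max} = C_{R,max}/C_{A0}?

0.644

For a first-order series the maximum intermediate yield is C_{R,max}/C_{A0} = (k₁/k₂)^[k₂/(k₂−k₁)].
= (1.49/0.344)^(0.344/(0.344−1.49)) = (4.331)^(-0.3002) = 0.6440.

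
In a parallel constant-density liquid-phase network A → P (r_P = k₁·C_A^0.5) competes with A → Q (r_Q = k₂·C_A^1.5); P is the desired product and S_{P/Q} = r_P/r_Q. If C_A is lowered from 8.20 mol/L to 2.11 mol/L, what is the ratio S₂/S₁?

3.89

S_{P/Q} = (k₁/k₂)·C_A⁻¹, so S₂/S₁ = (C_{A,2}/C_{A,1})⁻¹.
= 8.20/2.11 = 3.89.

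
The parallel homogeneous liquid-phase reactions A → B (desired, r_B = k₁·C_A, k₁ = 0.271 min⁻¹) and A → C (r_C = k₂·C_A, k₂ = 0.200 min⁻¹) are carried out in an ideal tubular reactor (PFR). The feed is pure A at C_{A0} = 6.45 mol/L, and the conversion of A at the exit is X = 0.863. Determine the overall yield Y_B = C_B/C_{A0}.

0.497

C_A = C_{A0}(1−X) = 0.8837 mol/L.
Both paths are first order in A, so the instantaneous fraction to B is constant: dC_B/d(−C_A) = k₁/(k₁+k₂) = 0.5754.
C_B = 0.5754·(C_{A0}−C_A) = 0.5754×5.566 = 3.20 mol/L.
Y_B = C_B/C_{A0} = 3.203/6.45 = 0.497.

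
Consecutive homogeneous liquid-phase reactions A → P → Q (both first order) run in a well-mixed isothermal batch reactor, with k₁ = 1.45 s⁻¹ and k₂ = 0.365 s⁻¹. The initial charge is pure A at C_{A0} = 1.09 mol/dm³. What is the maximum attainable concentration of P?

0.685 mol/dm³

Evaluating C_P at t_opt = ln(k₂/k₁)/(k₂−k₁) gives C_{P,max}/C_{A0} = (k₁/k₂)^[k₂/(k₂−k₁)].
= (1.45/0.365)^(0.365/(0.365−1.45)) = (3.973)^(-0.3364) = 0.6287.
C_{P,max} = 0.6287×1.09 = 0.685 mol/dm³.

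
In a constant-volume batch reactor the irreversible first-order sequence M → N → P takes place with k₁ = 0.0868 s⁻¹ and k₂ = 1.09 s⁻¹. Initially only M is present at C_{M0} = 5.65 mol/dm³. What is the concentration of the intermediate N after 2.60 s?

The intermediate concentration in a first-order A→B→C sequence is C_N = k₁C_{M0}(e^(−k₁t) − e^(−k₂t))/(k₂−k₁).
e^(−k₁t) = e^(−0.0868×2.60) = e^(−0.2257) = 0.7980; e^(−k₂t) = e^(−2.834) = 0.05878.
C_N = 0.0868×5.65/(1.09−0.0868) × (0.7980−0.05878) = 0.4889×0.7392 = 0.3614 mol/dm³.

0.361 mol/dm³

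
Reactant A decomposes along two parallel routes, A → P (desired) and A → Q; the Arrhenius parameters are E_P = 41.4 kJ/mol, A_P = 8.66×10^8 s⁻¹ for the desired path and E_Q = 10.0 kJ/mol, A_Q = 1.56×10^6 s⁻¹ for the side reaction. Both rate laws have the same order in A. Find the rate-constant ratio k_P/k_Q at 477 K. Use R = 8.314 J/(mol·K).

With equal orders, S_{P/Q} = k_P/k_Q = (A_P/A_Q)·exp[(E_Q−E_P)/(RT)].
(E_Q−E_P)/(RT) = (10.0−41.4)×10³/(8.314×477) = -31400/3966 = -7.918.
k_P/k_Q = (8.66×10^8/1.56×10^6)·exp(-7.918) = 555.1 × 3.642×10^-4 = 0.202.

0.202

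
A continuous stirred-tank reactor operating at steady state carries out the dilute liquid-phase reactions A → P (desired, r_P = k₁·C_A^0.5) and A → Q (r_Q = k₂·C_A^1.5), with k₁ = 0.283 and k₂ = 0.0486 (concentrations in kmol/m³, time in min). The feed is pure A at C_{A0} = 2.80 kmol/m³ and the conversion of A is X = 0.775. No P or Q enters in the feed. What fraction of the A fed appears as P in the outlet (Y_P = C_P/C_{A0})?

0.699

Exit C_A = C_{A0}(1−X) = 2.80×0.225 = 0.6300 kmol/m³.
A CSTR operates uniformly at the exit composition, giving r_P = 0.2246 and r_Q = 0.02430 (each k·C_A^n at C_A = 0.6300).
Fraction of consumed A going to P: r_P/(r_P+r_Q) = 0.9024.
C_P = 0.9024·C_{A0}·X = 0.9024×2.80×0.775 = 1.96 kmol/m³; Y_P = C_P/C_{A0} = 0.699.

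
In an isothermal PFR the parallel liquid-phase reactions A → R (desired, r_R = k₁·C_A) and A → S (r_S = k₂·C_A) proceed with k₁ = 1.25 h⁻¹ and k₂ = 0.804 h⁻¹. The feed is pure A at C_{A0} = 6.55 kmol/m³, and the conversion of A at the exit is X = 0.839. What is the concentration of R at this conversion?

3.34 kmol/m³

C_A = C_{A0}(1−X) = 1.055 kmol/m³.
Both paths are first order in A, so the instantaneous fraction to R is constant: dC_R/d(−C_A) = k₁/(k₁+k₂) = 0.6086.
C_R = 0.6086·(C_{A0}−C_A) = 0.6086×5.495 = 3.34 kmol/m³.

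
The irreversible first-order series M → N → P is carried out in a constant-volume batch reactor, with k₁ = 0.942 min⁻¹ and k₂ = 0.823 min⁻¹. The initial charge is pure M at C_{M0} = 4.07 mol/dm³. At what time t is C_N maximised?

For first-order series the maximum of C_N occurs at t_opt = ln(k₂/k₁)/(k₂−k₁).
= ln(0.823/0.942)/(0.823−0.942) = ln(0.8737)/-0.1190 = -0.1350/-0.1190 = 1.13 min.

1.13 min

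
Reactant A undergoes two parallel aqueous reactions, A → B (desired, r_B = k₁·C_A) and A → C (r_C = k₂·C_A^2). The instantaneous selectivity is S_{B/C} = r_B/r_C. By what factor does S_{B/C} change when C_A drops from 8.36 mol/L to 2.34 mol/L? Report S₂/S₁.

3.57

S_{B/C} = (k₁/k₂)·C_A⁻¹, so S₂/S₁ = (C_{A,2}/C_{A,1})⁻¹.
= 8.36/2.34 = 3.57.
Selectivity toward B rises as C_A falls — low-concentration operation is favoured.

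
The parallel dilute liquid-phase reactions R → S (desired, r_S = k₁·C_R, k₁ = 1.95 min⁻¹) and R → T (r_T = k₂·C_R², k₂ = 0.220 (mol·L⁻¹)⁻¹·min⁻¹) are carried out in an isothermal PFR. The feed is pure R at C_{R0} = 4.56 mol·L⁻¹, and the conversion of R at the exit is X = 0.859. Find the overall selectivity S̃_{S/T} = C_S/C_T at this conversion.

C_R = C_{R0}(1−X) = 0.6430 mol·L⁻¹.
Along a PFR/batch, dC_S/dC_R = −r_S/(r_S+r_T) = −k₁/(k₁+k₂·C_R).
Integrating from C_{R0} to C_R: C_S = (1.95/0.220)·ln[(1.95+0.220·4.56)/(1.95+0.220·0.643)] = 8.864·ln(2.953/2.091) = 3.058 mol·L⁻¹.
C_T = (C_{R0}−C_R)−C_S = 0.8588 mol·L⁻¹; S̃_{S/T} = 3.058/0.8588 = 3.56.

3.56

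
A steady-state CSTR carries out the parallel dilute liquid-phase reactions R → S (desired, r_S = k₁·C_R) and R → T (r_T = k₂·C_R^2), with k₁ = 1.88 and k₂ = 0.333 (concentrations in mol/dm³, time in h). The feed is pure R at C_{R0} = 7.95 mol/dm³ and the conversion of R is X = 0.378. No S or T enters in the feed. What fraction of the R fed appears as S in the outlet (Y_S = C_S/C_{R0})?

Exit C_R = C_{R0}(1−X) = 7.95×0.622 = 4.945 mol/dm³.
In a CSTR the entire volume is at exit conditions, so r_S = 1.88×4.945 = 9.296 and r_T = 0.333×4.945^2 = 8.143.
Fraction of consumed R going to S: r_S/(r_S+r_T) = 0.5331.
C_S = 0.5331·C_{R0}·X = 0.5331×7.95×0.378 = 1.60 mol/dm³; Y_S = C_S/C_{R0} = 0.202.

0.202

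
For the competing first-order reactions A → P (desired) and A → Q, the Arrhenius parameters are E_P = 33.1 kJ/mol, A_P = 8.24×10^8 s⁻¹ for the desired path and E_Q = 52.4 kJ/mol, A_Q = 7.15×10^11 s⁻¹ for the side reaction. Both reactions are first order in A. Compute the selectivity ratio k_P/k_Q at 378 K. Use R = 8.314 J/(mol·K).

With equal orders, S_{P/Q} = k_P/k_Q = (A_P/A_Q)·exp[(E_Q−E_P)/(RT)].
(E_Q−E_P)/(RT) = (52.4−33.1)×10³/(8.314×378) = 19300/3143 = 6.141.
k_P/k_Q = (8.24×10^8/7.15×10^11)·exp(6.141) = 0.001152 × 464.6 = 0.535.
Since E_P < E_Q, lowering the temperature improves selectivity toward P.

0.535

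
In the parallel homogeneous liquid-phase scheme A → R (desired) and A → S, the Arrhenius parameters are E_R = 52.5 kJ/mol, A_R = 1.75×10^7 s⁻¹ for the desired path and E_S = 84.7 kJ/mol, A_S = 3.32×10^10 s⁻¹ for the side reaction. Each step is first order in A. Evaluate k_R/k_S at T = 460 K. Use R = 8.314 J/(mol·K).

Since both paths have the same order in A, the concentration cancels and S_{R/S} = k_R/k_S = (A_R/A_S)·exp[(E_S−E_R)/(RT)].
(E_S−E_R)/(RT) = (84.7−52.5)×10³/(8.314×460) = 32200/3824 = 8.420.
k_R/k_S = (1.75×10^7/3.32×10^10)·exp(8.420) = 5.271×10^-4 × 4535 = 2.39.

2.39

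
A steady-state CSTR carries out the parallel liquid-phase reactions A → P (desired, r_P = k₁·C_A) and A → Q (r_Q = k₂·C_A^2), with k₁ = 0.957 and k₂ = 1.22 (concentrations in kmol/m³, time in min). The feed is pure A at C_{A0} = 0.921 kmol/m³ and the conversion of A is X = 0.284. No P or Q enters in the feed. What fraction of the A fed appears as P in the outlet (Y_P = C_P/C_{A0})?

Exit C_A = C_{A0}(1−X) = 0.921×0.716 = 0.6594 kmol/m³.
Rates in a CSTR are evaluated at the outlet concentration: r_P = 0.957×0.6594 = 0.6311, r_Q = 1.22×0.6594^2 = 0.5305.
Fraction of consumed A going to P: r_P/(r_P+r_Q) = 0.5433.
C_P = 0.5433·C_{A0}·X = 0.5433×0.921×0.284 = 0.142 kmol/m³; Y_P = C_P/C_{A0} = 0.154.

0.154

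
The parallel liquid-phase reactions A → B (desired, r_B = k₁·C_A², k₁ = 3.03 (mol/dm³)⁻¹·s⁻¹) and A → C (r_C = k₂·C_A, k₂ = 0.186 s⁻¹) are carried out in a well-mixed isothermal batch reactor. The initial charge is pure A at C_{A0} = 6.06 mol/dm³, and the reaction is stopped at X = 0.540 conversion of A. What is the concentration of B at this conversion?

3.23 mol/dm³

C_A = C_{A0}(1−X) = 2.788 mol/dm³.
Along a PFR/batch, dC_C/dC_A = −r_C/(r_B+r_C) = −k₂/(k₂+k₁·C_A).
Integrating from C_{A0} to C_A: C_C = (0.186/3.03)·ln[(0.186+3.03·6.06)/(0.186+3.03·2.79)] = 0.06139·ln(18.55/8.632) = 0.04695 mol/dm³.
Then C_B = (C_{A0}−C_A) − C_C = 3.272 − 0.04695 = 3.225 mol/dm³.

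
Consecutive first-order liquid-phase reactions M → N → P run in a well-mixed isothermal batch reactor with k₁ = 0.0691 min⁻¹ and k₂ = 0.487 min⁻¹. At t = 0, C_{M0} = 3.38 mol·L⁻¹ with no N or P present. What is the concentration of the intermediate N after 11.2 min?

0.255 mol·L⁻¹

The intermediate concentration in a first-order A→B→C sequence is C_N = k₁C_{M0}(e^(−k₁t) − e^(−k₂t))/(k₂−k₁).
e^(−k₁t) = e^(−0.0691×11.2) = e^(−0.7739) = 0.4612; e^(−k₂t) = e^(−5.454) = 0.004277.
C_N = 0.0691×3.38/(0.487−0.0691) × (0.4612−0.004277) = 0.5589×0.4569 = 0.2554 mol·L⁻¹.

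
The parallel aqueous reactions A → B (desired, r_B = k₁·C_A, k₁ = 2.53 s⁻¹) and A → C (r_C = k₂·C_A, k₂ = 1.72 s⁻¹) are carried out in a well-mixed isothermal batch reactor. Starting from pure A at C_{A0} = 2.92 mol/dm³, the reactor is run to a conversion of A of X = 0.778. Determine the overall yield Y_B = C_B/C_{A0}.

0.463

C_A = C_{A0}(1−X) = 0.6482 mol/dm³.
Both paths are first order in A, so the instantaneous fraction to B is constant: dC_B/d(−C_A) = k₁/(k₁+k₂) = 0.5953.
C_B = 0.5953·(C_{A0}−C_A) = 0.5953×2.272 = 1.35 mol/dm³.
Y_B = C_B/C_{A0} = 1.352/2.92 = 0.463.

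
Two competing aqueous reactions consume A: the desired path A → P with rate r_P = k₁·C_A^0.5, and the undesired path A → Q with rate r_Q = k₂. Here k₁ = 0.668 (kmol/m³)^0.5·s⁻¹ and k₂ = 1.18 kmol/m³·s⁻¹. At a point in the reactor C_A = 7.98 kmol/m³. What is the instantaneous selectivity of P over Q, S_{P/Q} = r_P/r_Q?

1.60

S_{P/Q} = r_P/r_Q = (k₁·C_A^0.5)/(k₂) = (k₁/k₂)·C_A^0.5.
= (0.668×7.980^0.5) / (1.18) = 1.887/1.180 = 1.60.
Since the desired path is higher order in A, keeping C_A high (PFR or concentrated feed) favours P.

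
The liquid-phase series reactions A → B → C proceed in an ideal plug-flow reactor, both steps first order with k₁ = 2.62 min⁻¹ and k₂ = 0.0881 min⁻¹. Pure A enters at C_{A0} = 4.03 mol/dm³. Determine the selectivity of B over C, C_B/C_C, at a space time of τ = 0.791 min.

Solving the coupled first-order balances gives C_B(τ) = [k₁/(k₂−k₁)]·C_{A0}·(e^(−k₁τ) − e^(−k₂τ)).
e^(−k₁τ) = e^(−2.62×0.791) = e^(−2.072) = 0.1259; e^(−k₂τ) = e^(−0.06969) = 0.9327.
C_B = 2.62×4.03/(0.0881−2.62) × (0.1259−0.9327) = (-4.170)×(-0.8068) = 3.365 mol/dm³.
C_A = C_{A0}e^(−k₁τ) = 0.5073 mol/dm³, so C_C = C_{A0}−C_A−C_B = 0.1581 mol/dm³; C_B/C_C = 21.3.

21.3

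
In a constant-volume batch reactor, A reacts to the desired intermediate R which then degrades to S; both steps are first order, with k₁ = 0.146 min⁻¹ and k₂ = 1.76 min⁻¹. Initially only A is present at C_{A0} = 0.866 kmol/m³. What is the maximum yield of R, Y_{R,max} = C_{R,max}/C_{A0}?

At the optimum, C_{R,max}/C_{A0} = (k₁/k₂)^[k₂/(k₂−k₁)].
= (0.146/1.76)^(1.76/(1.76−0.146)) = (0.08295)^(1.090) = 0.06623.

0.0662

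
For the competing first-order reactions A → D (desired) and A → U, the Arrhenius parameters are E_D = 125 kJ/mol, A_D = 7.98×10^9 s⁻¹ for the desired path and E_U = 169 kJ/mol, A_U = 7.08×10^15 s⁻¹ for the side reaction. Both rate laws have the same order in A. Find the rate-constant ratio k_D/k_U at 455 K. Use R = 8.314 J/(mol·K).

0.127

k_D/k_U = (A_D/A_U)·exp[−(E_D−E_U)/(RT)] = (A_D/A_U)·exp[(E_U−E_D)/(RT)].
(E_U−E_D)/(RT) = (169−125)×10³/(8.314×455) = 44000/3783 = 11.63.
k_D/k_U = (7.98×10^9/7.08×10^15)·exp(11.63) = 1.127×10^-6 × 1.126×10^5 = 0.127.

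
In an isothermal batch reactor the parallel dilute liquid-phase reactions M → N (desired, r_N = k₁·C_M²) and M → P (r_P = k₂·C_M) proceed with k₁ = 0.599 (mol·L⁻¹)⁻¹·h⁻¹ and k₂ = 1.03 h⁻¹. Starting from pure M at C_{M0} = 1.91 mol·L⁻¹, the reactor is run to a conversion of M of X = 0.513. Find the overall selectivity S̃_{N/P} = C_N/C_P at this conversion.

0.811

C_M = C_{M0}(1−X) = 0.9302 mol·L⁻¹.
Along a PFR/batch, dC_P/dC_M = −r_P/(r_N+r_P) = −k₂/(k₂+k₁·C_M).
Integrating from C_{M0} to C_M: C_P = (1.03/0.599)·ln[(1.03+0.599·1.91)/(1.03+0.599·0.930)] = 1.720·ln(2.174/1.587) = 0.5411 mol·L⁻¹.
Then C_N = (C_{M0}−C_M) − C_P = 0.9798 − 0.5411 = 0.4388 mol·L⁻¹.
S̃_{N/P} = C_N/C_P = 0.4388/0.5411 = 0.811.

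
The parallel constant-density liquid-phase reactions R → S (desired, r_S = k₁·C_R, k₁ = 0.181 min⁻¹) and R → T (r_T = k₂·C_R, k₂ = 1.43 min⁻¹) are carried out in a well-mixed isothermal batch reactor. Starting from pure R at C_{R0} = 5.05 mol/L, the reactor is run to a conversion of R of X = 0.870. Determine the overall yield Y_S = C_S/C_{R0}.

0.0977

C_R = C_{R0}(1−X) = 0.6565 mol/L.
Both paths are first order in R, so the instantaneous fraction to S is constant: dC_S/d(−C_R) = k₁/(k₁+k₂) = 0.1124.
C_S = 0.1124·(C_{R0}−C_R) = 0.1124×4.393 = 0.494 mol/L.
Y_S = C_S/C_{R0} = 0.4936/5.05 = 0.0977.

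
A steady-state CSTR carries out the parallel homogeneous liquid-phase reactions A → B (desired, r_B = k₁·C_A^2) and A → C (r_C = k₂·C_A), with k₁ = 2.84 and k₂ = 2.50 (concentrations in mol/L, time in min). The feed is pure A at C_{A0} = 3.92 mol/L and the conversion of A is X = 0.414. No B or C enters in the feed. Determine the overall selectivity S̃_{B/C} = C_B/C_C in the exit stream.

Exit C_A = C_{A0}(1−X) = 3.92×0.586 = 2.297 mol/L.
In a CSTR the entire volume is at exit conditions, so r_B = 2.84×2.297^2 = 14.99 and r_C = 2.50×2.297 = 5.743.
Overall selectivity = C_B/C_C = r_Bτ/(r_Cτ) = r_B/r_C = 2.61.

2.61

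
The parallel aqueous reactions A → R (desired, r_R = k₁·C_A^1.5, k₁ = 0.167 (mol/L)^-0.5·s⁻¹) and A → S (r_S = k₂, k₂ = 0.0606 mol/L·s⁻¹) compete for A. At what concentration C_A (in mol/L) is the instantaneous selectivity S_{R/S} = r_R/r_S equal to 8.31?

2.09 mol/L

S_{R/S} = (k₁/k₂)·C_A^1.5 ⇒ C_A = (S·k₂/k₁)^(1/1.5).
= (8.31×0.0606/0.167)^(0.6667) = (3.015)^(0.6667) = 2.09 mol/L.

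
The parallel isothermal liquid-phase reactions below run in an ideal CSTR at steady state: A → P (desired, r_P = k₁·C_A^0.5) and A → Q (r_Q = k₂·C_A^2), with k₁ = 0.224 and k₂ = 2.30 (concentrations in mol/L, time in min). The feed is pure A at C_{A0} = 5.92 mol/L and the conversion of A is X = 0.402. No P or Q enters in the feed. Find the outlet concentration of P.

Exit C_A = C_{A0}(1−X) = 5.92×0.598 = 3.540 mol/L.
In a CSTR the entire volume is at exit conditions, so r_P = 0.224×3.540^0.5 = 0.4215 and r_Q = 2.30×3.540^2 = 28.83.
Fraction of consumed A going to P: r_P/(r_P+r_Q) = 0.01441.
C_P = 0.01441·C_{A0}·X = 0.01441×5.92×0.402 = 0.0343 mol/L.

0.0343 mol/L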